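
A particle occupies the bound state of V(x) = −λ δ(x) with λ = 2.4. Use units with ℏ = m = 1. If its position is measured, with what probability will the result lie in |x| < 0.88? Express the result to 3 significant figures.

The normalised bound state is ψ = √κ e^{−κ|x|} with κ = mλ/ℏ² = 2.400.
P(|x| < d) = ∫_{−d}^{d} κ e^{−2κ|x|} dx = 1 − e^{−2κd} = 1 − e^{−4.224} = 0.9854.

P = 0.985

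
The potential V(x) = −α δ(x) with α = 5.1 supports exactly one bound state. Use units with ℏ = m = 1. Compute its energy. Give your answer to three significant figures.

The bound state is ψ(x) = √κ e^{−κ|x|}. The derivative jump ψ'(0⁺) − ψ'(0⁻) = −(2mα/ℏ²)ψ(0) fixes κ = mα/ℏ² = 5.100.
Then E = −ℏ²κ²/(2m) = −mα²/(2ℏ²) = -13.01.

E = -13.0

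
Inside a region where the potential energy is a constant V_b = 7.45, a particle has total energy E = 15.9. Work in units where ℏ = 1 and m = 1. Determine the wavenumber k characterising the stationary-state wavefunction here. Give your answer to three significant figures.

k = 4.11

With E > V_b the solution is oscillatory, ψ ∝ e^{±ikx} with k = √(2m(E − V_b))/ℏ.
k = √(2 × 1 × 8.45) = 4.111.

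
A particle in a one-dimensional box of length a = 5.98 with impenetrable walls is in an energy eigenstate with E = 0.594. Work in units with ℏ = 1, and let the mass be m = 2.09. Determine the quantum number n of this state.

From E_n = n²π²ℏ²/(2ma²) invert to n = √(2ma²E)/(πℏ).
n = (5.98/π) × √(2 × 2.09 × 0.594) = 2.999 → n = 3.

n = 3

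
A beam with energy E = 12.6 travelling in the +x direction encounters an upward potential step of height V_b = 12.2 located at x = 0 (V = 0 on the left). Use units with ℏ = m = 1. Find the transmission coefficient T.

T = 0.513

The wavenumbers are k₁ = √(2mE)/ℏ = 5.020 on the left and k₂ = √(2m(E − V_b))/ℏ = 0.8944 on the right.
Continuity of ψ and ψ′ at the step yields the reflection amplitude r = (k₁ − k₂)/(k₁ + k₂) = 0.6975; thus R = |r|² = 0.4866, T = 0.5134.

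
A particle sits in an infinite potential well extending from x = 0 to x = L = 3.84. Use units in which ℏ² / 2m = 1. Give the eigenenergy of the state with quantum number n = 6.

E = 24.1

Requiring ψ(0) = ψ(L) = 0 quantises k = nπ/L, hence E_n = ℏ²k²/2m = n²π²ℏ²/(2mL²).
E_6 = 6² × π² / (2 × 0.5 × 3.84²) = 24.10.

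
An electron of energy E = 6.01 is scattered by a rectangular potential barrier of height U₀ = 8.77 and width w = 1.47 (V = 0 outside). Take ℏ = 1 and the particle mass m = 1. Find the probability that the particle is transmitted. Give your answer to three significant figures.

T = 0.00345

E < U₀: inside the barrier ψ ∝ e^{±κx} with κ = √(2m(U₀ − E))/ℏ = 2.349.
κw = 3.454, sinh(κw) = 15.79.
Matching ψ, ψ′ at both faces gives T = [1 + U₀² sinh²(κw) / (4E(U₀ − E))]⁻¹ = 1/290.1 = 0.00345.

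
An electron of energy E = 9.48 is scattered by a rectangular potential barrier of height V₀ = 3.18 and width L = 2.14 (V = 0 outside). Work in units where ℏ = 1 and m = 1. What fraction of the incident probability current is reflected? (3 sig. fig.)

E > V₀: inside the barrier k₂ = √(2m(E − V₀))/ℏ = 3.550, k₂L = 7.596.
Matching at both interfaces gives T⁻¹ = 1 + V₀² sin²(k₂L) / [4E(E − V₀)] = 1.040, hence T = 0.962.
R = 1 − T = 0.0381.

R = 0.0381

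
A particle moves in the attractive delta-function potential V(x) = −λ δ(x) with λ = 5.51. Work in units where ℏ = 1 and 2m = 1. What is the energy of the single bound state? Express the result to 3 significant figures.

E = -7.59

The bound state is ψ(x) = √κ e^{−κ|x|}. The derivative jump ψ'(0⁺) − ψ'(0⁻) = −(2mλ/ℏ²)ψ(0) fixes κ = mλ/ℏ² = 2.755.
Then E = −ℏ²κ²/(2m) = −mλ²/(2ℏ²) = -7.590.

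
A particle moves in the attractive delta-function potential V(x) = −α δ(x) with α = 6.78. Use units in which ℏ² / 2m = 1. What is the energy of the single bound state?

E = -11.5

For x ≠ 0 the bound state is ψ ∝ e^{−κ|x|}; integrating the TISE across the delta gives the cusp condition 2κ = 2mα/ℏ², so κ = 3.390.
Then E = −ℏ²κ²/(2m) = −mα²/(2ℏ²) = -11.49.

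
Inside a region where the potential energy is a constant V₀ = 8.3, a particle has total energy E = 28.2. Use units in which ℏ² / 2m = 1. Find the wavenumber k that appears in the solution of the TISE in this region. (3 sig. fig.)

With E > V₀ the solution is oscillatory, ψ ∝ e^{±ikx} with k = √(2m(E − V₀))/ℏ.
k = √(2 × 0.5 × 19.9) = 4.461.

k = 4.46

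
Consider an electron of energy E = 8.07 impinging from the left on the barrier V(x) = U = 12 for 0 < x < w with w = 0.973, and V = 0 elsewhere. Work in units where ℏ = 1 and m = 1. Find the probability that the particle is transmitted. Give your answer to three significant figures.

Since E < U the interior solution is evanescent with decay constant κ = √(2m(U − E))/ℏ = 2.804.
κw = 2.728, sinh(κw) = 7.617.
Matching ψ, ψ′ at both faces gives T = [1 + U² sinh²(κw) / (4E(U − E))]⁻¹ = 1/66.87 = 0.0150.

T = 0.0150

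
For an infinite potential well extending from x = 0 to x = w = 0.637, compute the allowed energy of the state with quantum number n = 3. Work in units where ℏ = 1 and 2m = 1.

Requiring ψ(0) = ψ(w) = 0 quantises k = nπ/w, hence E_n = ℏ²k²/2m = n²π²ℏ²/(2mw²).
E_3 = 3² × π² / (2 × 0.5 × 0.637²) = 218.9.

E = 219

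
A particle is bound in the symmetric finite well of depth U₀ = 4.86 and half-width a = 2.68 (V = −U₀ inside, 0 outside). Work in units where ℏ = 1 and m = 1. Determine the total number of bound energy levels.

The dimensionless depth is z₀ = a√(2mU₀)/ℏ = 2.68 × √(9.720) = 8.355.
A new bound state (alternating even/odd) appears each time z₀ passes a multiple of π/2, so N = ⌊2z₀/π⌋ + 1 = ⌊5.319⌋ + 1 = 6.

N = 6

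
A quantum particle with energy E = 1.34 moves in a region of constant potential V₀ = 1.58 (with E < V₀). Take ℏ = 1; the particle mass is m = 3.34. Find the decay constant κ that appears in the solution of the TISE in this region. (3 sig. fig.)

Since E < V₀ the TISE in this region is ψ'' = κ²ψ with κ = √(2m(V₀ − E))/ℏ.
κ = √(2 × 3.34 × 0.24) = 1.266.

κ = 1.27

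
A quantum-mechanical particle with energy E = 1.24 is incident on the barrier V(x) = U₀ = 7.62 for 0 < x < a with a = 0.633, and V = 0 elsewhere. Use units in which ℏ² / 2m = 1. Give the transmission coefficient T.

T = 0.0883

Since E < U₀ the interior solution is evanescent with decay constant κ = √(2m(U₀ − E))/ℏ = 2.526.
κa = 1.599, sinh(κa) = 2.373.
The exact tunnelling result is T⁻¹ = 1 + U₀² sinh²(κa) / [4E(U₀ − E)] = 11.33, so T = 0.0883.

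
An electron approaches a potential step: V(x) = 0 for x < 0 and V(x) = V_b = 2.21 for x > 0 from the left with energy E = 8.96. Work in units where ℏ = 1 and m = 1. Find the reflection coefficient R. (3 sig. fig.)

The wavenumbers are k₁ = √(2mE)/ℏ = 4.233 on the left and k₂ = √(2m(E − V_b))/ℏ = 3.674 on the right.
Matching ψ and ψ′ at x = 0 gives r = (k₁ − k₂)/(k₁ + k₂), so R = r² = 0.004997 and T = 1 − R = 0.9950.

R = 0.00500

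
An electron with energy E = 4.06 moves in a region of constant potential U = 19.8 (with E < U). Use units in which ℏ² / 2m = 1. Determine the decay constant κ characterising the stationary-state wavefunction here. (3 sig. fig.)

Since E < U the TISE in this region is ψ'' = κ²ψ with κ = √(2m(U − E))/ℏ.
κ = √(2 × 0.5 × 15.74) = 3.967.

κ = 3.97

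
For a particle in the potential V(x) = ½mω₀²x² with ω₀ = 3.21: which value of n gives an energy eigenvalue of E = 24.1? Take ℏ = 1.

n = 7

E_n = ℏω₀(n + ½) ⇒ n = E/(ℏω₀) − ½ = 24.1/3.21 − 0.5 = 7.008 → n = 7.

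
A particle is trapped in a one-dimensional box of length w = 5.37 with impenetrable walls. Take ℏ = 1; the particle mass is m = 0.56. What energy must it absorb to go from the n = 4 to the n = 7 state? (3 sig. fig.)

E_n = n²π²ℏ²/(2mw²), so ΔE = (7² − 4²) π²ℏ²/(2mw²).
ΔE = 33 × π² / (2 × 0.56 × 5.37²) = 10.08.

ΔE = 10.1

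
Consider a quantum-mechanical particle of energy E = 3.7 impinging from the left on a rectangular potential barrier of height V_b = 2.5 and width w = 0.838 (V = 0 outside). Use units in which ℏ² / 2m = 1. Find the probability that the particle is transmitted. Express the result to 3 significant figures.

Above the barrier the interior wavenumber is k₂ = √(2m(E − V_b))/ℏ = 1.095, giving phase k₂w = 0.9180.
T = [1 + V_b² sin²(k₂w) / (4E(E − V_b))]⁻¹ = 1/1.222 = 0.818.

T = 0.818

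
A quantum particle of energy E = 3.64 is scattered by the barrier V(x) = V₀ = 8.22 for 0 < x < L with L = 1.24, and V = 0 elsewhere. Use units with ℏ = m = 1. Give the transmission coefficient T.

E < V₀: inside the barrier ψ ∝ e^{±κx} with κ = √(2m(V₀ − E))/ℏ = 3.027.
κL = 3.753, sinh(κL) = 21.31.
The exact tunnelling result is T⁻¹ = 1 + V₀² sinh²(κL) / [4E(V₀ − E)] = 461.2, so T = 0.00217.

T = 0.00217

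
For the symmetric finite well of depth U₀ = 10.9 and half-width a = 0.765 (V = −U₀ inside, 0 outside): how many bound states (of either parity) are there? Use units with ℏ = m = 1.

N = 3

Define the well-strength parameter z₀ = (a/ℏ)√(2mU₀) = 0.765 × √(2·1·10.9) = 3.572.
A new bound state (alternating even/odd) appears each time z₀ passes a multiple of π/2, so N = ⌊2z₀/π⌋ + 1 = ⌊2.274⌋ + 1 = 3.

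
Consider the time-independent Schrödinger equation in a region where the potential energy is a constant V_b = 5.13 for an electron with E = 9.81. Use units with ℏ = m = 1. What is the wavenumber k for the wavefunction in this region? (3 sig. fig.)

k = 3.06

With E > V_b the solution is oscillatory, ψ ∝ e^{±ikx} with k = √(2m(E − V_b))/ℏ.
k = √(2 × 1 × 4.68) = 3.059.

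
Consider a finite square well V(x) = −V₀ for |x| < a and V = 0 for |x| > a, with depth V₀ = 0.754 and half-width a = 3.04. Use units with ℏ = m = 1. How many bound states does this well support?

N = 3

Define the well-strength parameter z₀ = (a/ℏ)√(2mV₀) = 3.04 × √(2·1·0.754) = 3.733.
The even/odd transcendental equations gain one root per π/2 in z₀, giving N = 1 + ⌊2z₀/π⌋ = 1 + ⌊2.377⌋ = 3.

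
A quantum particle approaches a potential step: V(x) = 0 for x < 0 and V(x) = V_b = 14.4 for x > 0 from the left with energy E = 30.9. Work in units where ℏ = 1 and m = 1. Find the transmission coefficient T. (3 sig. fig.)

T = 0.976

The wavenumbers are k₁ = √(2mE)/ℏ = 7.861 on the left and k₂ = √(2m(E − V_b))/ℏ = 5.745 on the right.
Continuity of ψ and ψ′ at the step yields the reflection amplitude r = (k₁ − k₂)/(k₁ + k₂) = 0.1556; thus R = |r|² = 0.02420, T = 0.9758.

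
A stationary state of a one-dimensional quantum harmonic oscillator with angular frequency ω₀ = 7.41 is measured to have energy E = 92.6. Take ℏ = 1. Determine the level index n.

n = 12

Invert E_n = (n + ½)ℏω₀: n = E/ℏω₀ − ½ = 11.997, so n = 12.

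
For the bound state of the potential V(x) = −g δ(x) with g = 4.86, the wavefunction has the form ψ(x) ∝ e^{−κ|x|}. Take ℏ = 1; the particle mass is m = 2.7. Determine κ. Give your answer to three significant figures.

κ = 13.1

Integrating the TISE across x = 0 gives the cusp condition ψ'(0⁺) − ψ'(0⁻) = −(2mg/ℏ²)ψ(0).
With ψ ∝ e^{−κ|x|} this yields −2κ = −2mg/ℏ², so κ = mg/ℏ² = 13.12.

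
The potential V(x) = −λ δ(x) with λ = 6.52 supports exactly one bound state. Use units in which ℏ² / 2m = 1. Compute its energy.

For x ≠ 0 the bound state is ψ ∝ e^{−κ|x|}; integrating the TISE across the delta gives the cusp condition 2κ = 2mλ/ℏ², so κ = 3.260.
Then E = −ℏ²κ²/(2m) = −mλ²/(2ℏ²) = -10.63.

E = -10.6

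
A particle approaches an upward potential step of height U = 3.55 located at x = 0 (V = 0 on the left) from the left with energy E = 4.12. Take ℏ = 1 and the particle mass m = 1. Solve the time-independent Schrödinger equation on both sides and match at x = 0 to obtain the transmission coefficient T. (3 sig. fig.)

T = 0.790

The wavenumbers are k₁ = √(2mE)/ℏ = 2.871 on the left and k₂ = √(2m(E − U))/ℏ = 1.068 on the right.
Matching ψ and ψ′ at x = 0 gives r = (k₁ − k₂)/(k₁ + k₂), so R = r² = 0.2096 and T = 1 − R = 0.7904.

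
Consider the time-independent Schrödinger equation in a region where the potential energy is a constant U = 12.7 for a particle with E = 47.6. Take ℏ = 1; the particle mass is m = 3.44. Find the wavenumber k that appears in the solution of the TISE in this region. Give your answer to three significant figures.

k = 15.5

With E > U the solution is oscillatory, ψ ∝ e^{±ikx} with k = √(2m(E − U))/ℏ.
k = √(2 × 3.44 × 34.9) = 15.50.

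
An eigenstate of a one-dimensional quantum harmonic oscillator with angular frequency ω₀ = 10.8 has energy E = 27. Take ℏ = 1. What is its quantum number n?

n = 2

E_n = ℏω₀(n + ½) ⇒ n = E/(ℏω₀) − ½ = 27/10.8 − 0.5 = 2.000 → n = 2.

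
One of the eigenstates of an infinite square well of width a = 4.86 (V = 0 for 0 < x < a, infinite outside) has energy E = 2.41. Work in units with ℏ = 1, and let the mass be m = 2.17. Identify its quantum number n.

n = 5

For an infinite well E_n = n²π²ℏ²/(2ma²), so n = (a/πℏ)√(2mE).
n = (4.86/π) × √(2 × 2.17 × 2.41) = 5.003 → n = 5.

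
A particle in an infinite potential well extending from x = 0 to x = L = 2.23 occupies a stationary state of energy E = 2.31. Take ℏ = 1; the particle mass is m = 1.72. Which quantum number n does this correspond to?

For an infinite well E_n = n²π²ℏ²/(2mL²), so n = (L/πℏ)√(2mE).
n = (2.23/π) × √(2 × 1.72 × 2.31) = 2.001 → n = 2.

n = 2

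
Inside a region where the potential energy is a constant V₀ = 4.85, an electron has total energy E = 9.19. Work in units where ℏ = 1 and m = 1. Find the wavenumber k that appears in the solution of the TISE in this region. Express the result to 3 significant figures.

k = 2.95

With E > V₀ the solution is oscillatory, ψ ∝ e^{±ikx} with k = √(2m(E − V₀))/ℏ.
k = √(2 × 1 × 4.34) = 2.946.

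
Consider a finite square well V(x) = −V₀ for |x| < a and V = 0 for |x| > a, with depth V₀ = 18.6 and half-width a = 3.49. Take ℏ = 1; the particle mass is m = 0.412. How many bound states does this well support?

The dimensionless depth is z₀ = a√(2mV₀)/ℏ = 3.49 × √(15.33) = 13.66.
A new bound state (alternating even/odd) appears each time z₀ passes a multiple of π/2, so N = ⌊2z₀/π⌋ + 1 = ⌊8.698⌋ + 1 = 9.

N = 9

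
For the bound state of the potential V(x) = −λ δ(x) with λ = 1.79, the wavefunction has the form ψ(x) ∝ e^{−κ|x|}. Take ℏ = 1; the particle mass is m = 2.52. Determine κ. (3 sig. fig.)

κ = 4.51

Integrating the TISE across x = 0 gives the cusp condition ψ'(0⁺) − ψ'(0⁻) = −(2mλ/ℏ²)ψ(0).
With ψ ∝ e^{−κ|x|} this yields −2κ = −2mλ/ℏ², so κ = mλ/ℏ² = 4.511.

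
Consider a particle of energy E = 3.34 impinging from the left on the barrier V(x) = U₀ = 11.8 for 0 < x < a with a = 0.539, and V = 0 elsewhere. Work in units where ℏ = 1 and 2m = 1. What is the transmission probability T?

T = 0.134

Since E < U₀ the interior solution is evanescent with decay constant κ = √(2m(U₀ − E))/ℏ = 2.909.
κa = 1.568, sinh(κa) = 2.294.
The exact tunnelling result is T⁻¹ = 1 + U₀² sinh²(κa) / [4E(U₀ − E)] = 7.481, so T = 0.134.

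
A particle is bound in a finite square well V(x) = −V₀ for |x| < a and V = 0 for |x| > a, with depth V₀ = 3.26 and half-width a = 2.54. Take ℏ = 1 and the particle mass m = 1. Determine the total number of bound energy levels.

N = 5

The dimensionless depth is z₀ = a√(2mV₀)/ℏ = 2.54 × √(6.520) = 6.486.
A new bound state (alternating even/odd) appears each time z₀ passes a multiple of π/2, so N = ⌊2z₀/π⌋ + 1 = ⌊4.129⌋ + 1 = 5.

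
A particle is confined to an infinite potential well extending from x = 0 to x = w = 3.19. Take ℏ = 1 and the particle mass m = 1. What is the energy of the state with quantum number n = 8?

The infinite-well eigenfunctions ψ_n = √(2/w) sin(nπx/w) vanish at both walls, giving E_n = n²π²ℏ²/(2mw²).
E_8 = 8² × π² / (2 × 1 × 3.19²) = 31.04.

E = 31.0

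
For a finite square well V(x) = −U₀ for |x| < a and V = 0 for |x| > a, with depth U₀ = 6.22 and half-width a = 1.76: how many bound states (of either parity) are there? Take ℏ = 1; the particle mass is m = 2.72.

Define the well-strength parameter z₀ = (a/ℏ)√(2mU₀) = 1.76 × √(2·2.72·6.22) = 10.24.
The even/odd transcendental equations gain one root per π/2 in z₀, giving N = 1 + ⌊2z₀/π⌋ = 1 + ⌊6.518⌋ = 7.

N = 7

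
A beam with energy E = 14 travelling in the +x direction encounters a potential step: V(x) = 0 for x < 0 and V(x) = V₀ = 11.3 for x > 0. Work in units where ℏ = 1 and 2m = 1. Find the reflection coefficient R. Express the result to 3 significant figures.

On each side the TISE gives plane waves with k = √(2m(E − V))/ℏ: k₁ = √(2·½·14) = 3.742, k₂ = √(2·½·2.7) = 1.643.
Matching ψ and ψ′ at x = 0 gives r = (k₁ − k₂)/(k₁ + k₂), so R = r² = 0.1519 and T = 1 − R = 0.8481.

R = 0.152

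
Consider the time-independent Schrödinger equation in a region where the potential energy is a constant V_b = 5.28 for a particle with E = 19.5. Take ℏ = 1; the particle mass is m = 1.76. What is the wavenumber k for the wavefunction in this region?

k = 7.07

With E > V_b the solution is oscillatory, ψ ∝ e^{±ikx} with k = √(2m(E − V_b))/ℏ.
k = √(2 × 1.76 × 14.22) = 7.075.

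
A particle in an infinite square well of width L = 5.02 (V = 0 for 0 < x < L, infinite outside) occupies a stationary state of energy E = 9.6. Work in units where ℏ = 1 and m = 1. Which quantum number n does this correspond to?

For an infinite well E_n = n²π²ℏ²/(2mL²), so n = (L/πℏ)√(2mE).
n = (5.02/π) × √(2 × 1 × 9.6) = 7.002 → n = 7.

n = 7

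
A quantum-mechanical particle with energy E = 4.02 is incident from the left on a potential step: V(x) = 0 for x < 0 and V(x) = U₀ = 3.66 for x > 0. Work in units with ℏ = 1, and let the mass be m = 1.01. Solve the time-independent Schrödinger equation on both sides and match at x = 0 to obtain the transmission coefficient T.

T = 0.709

The wavenumbers are k₁ = √(2mE)/ℏ = 2.850 on the left and k₂ = √(2m(E − U₀))/ℏ = 0.8528 on the right.
Continuity of ψ and ψ′ at the step yields the reflection amplitude r = (k₁ − k₂)/(k₁ + k₂) = 0.5393; thus R = |r|² = 0.2909, T = 0.7091.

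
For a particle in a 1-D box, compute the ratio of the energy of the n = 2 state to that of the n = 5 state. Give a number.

E_n = n²π²ℏ²/(2mL²) so the ratio is n₂²/n₁² = 4/25 = 0.16.

0.16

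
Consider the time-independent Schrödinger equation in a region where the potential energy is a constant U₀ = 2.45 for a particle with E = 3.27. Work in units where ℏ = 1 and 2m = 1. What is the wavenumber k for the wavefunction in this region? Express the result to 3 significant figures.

With E > U₀ the solution is oscillatory, ψ ∝ e^{±ikx} with k = √(2m(E − U₀))/ℏ.
k = √(2 × 0.5 × 0.82) = 0.9055.

k = 0.906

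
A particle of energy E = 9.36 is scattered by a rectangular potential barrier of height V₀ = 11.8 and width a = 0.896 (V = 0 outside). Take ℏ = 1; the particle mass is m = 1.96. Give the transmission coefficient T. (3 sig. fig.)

T = 0.0103

Since E < V₀ the interior solution is evanescent with decay constant κ = √(2m(V₀ − E))/ℏ = 3.093.
κa = 2.771, sinh(κa) = 7.956.
Matching ψ, ψ′ at both faces gives T = [1 + V₀² sinh²(κa) / (4E(V₀ − E))]⁻¹ = 1/97.49 = 0.0103.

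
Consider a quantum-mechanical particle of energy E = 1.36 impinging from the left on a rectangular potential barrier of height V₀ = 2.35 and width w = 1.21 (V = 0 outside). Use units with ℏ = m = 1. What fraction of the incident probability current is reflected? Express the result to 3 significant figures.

E < V₀: inside the barrier ψ ∝ e^{±κx} with κ = √(2m(V₀ − E))/ℏ = 1.407.
κw = 1.703, sinh(κw) = 2.653.
Matching ψ, ψ′ at both faces gives T = [1 + V₀² sinh²(κw) / (4E(V₀ − E))]⁻¹ = 1/8.218 = 0.122.
R = 1 − T = 0.878.

R = 0.878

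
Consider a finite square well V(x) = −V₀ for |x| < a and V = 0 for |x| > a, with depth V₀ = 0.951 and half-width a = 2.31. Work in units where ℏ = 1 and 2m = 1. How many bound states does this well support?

Define the well-strength parameter z₀ = (a/ℏ)√(2mV₀) = 2.31 × √(2·0.5·0.951) = 2.253.
The even/odd transcendental equations gain one root per π/2 in z₀, giving N = 1 + ⌊2z₀/π⌋ = 1 + ⌊1.434⌋ = 2.

N = 2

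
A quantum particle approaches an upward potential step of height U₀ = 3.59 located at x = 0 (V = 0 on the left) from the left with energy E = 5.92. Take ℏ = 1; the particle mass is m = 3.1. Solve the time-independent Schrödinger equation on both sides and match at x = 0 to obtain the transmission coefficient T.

T = 0.948

The wavenumbers are k₁ = √(2mE)/ℏ = 6.058 on the left and k₂ = √(2m(E − U₀))/ℏ = 3.801 on the right.
Continuity of ψ and ψ′ at the step yields the reflection amplitude r = (k₁ − k₂)/(k₁ + k₂) = 0.2290; thus R = |r|² = 0.05243, T = 0.9476.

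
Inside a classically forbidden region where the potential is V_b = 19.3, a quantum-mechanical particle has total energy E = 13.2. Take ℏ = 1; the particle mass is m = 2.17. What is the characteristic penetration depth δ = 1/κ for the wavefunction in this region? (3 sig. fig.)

δ = 0.194

Since E < V_b the TISE in this region is ψ'' = κ²ψ with κ = √(2m(V_b − E))/ℏ.
κ = √(2 × 2.17 × 6.1) = 5.145. The penetration depth is δ = 1/κ = 0.194.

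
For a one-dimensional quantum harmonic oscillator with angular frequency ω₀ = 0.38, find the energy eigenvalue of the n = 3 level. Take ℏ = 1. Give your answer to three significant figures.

The oscillator eigenvalues are E_n = ℏω₀(n + ½), so E_3 = 0.38 × 3.5 = 1.330.

E = 1.33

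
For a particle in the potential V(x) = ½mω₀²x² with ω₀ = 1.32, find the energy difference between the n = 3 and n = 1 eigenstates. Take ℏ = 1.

E_n = ℏω₀(n + ½), so ΔE = (3 − 1) ℏω₀ = 2 × 1.32 = 2.640.

ΔE = 2.64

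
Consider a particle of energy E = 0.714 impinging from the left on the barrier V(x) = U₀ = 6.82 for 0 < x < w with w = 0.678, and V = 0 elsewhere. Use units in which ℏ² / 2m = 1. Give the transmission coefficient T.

T = 0.0535

E < U₀: inside the barrier ψ ∝ e^{±κx} with κ = √(2m(U₀ − E))/ℏ = 2.471.
κw = 1.675, sinh(κw) = 2.577.
The exact tunnelling result is T⁻¹ = 1 + U₀² sinh²(κw) / [4E(U₀ − E)] = 18.71, so T = 0.0535.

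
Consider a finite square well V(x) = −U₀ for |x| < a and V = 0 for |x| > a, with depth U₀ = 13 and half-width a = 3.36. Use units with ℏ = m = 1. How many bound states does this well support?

The dimensionless depth is z₀ = a√(2mU₀)/ℏ = 3.36 × √(26.00) = 17.13.
The even/odd transcendental equations gain one root per π/2 in z₀, giving N = 1 + ⌊2z₀/π⌋ = 1 + ⌊10.91⌋ = 11.

N = 11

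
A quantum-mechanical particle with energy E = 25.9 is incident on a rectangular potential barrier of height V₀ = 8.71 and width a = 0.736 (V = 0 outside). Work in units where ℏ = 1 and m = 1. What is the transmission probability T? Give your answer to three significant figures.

E > V₀: inside the barrier k₂ = √(2m(E − V₀))/ℏ = 5.863, k₂a = 4.315.
Matching at both interfaces gives T⁻¹ = 1 + V₀² sin²(k₂a) / [4E(E − V₀)] = 1.036, hence T = 0.965.

T = 0.965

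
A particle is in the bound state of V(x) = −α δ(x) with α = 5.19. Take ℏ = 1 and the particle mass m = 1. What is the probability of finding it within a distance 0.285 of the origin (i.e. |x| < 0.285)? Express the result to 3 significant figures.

The normalised bound state is ψ = √κ e^{−κ|x|} with κ = mα/ℏ² = 5.190.
P(|x| < d) = ∫_{−d}^{d} κ e^{−2κ|x|} dx = 1 − e^{−2κd} = 1 − e^{−2.958} = 0.9481.

P = 0.948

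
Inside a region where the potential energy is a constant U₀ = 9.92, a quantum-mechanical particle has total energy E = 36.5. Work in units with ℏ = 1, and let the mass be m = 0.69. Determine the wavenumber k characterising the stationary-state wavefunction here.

k = 6.06

With E > U₀ the solution is oscillatory, ψ ∝ e^{±ikx} with k = √(2m(E − U₀))/ℏ.
k = √(2 × 0.69 × 26.58) = 6.056.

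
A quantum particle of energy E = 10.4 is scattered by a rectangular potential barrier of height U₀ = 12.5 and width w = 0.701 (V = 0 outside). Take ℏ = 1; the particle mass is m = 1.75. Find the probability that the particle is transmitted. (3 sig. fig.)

T = 0.0497

Since E < U₀ the interior solution is evanescent with decay constant κ = √(2m(U₀ − E))/ℏ = 2.711.
κw = 1.900, sinh(κw) = 3.270.
Matching ψ, ψ′ at both faces gives T = [1 + U₀² sinh²(κw) / (4E(U₀ − E))]⁻¹ = 1/20.12 = 0.0497.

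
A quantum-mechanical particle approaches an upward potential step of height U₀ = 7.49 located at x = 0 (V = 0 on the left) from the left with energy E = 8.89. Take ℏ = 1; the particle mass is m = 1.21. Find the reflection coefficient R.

The wavenumbers are k₁ = √(2mE)/ℏ = 4.638 on the left and k₂ = √(2m(E − U₀))/ℏ = 1.841 on the right.
Continuity of ψ and ψ′ at the step yields the reflection amplitude r = (k₁ − k₂)/(k₁ + k₂) = 0.4318; thus R = |r|² = 0.1865, T = 0.8135.

R = 0.186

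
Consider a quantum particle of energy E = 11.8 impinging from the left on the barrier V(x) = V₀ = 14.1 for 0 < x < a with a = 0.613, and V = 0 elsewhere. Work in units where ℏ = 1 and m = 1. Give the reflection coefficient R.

Since E < V₀ the interior solution is evanescent with decay constant κ = √(2m(V₀ − E))/ℏ = 2.145.
κa = 1.315, sinh(κa) = 1.728.
Matching ψ, ψ′ at both faces gives T = [1 + V₀² sinh²(κa) / (4E(V₀ − E))]⁻¹ = 1/6.466 = 0.155.
R = 1 − T = 0.845.

R = 0.845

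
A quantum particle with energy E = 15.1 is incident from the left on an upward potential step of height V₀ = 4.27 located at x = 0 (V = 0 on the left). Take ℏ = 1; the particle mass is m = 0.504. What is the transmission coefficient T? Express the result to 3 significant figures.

T = 0.993

The wavenumbers are k₁ = √(2mE)/ℏ = 3.901 on the left and k₂ = √(2m(E − V₀))/ℏ = 3.304 on the right.
Continuity of ψ and ψ′ at the step yields the reflection amplitude r = (k₁ − k₂)/(k₁ + k₂) = 0.08290; thus R = |r|² = 0.006873, T = 0.9931.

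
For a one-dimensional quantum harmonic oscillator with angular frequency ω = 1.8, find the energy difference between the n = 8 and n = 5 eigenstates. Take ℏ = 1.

ΔE = 5.40

E_n = ℏω(n + ½), so ΔE = (8 − 5) ℏω = 3 × 1.8 = 5.400.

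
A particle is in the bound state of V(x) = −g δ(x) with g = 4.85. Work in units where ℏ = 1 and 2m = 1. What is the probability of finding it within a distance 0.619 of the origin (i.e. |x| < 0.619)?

The normalised bound state is ψ = √κ e^{−κ|x|} with κ = mg/ℏ² = 2.425.
P(|x| < d) = ∫_{−d}^{d} κ e^{−2κ|x|} dx = 1 − e^{−2κd} = 1 − e^{−3.002} = 0.9503.

P = 0.950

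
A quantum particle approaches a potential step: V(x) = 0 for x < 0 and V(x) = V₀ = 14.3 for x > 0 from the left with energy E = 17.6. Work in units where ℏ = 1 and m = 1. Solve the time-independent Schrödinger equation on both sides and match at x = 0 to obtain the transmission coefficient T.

T = 0.843

On each side the TISE gives plane waves with k = √(2m(E − V))/ℏ: k₁ = √(2·1·17.6) = 5.933, k₂ = √(2·1·3.3) = 2.569.
Continuity of ψ and ψ′ at the step yields the reflection amplitude r = (k₁ − k₂)/(k₁ + k₂) = 0.3957; thus R = |r|² = 0.1565, T = 0.8435.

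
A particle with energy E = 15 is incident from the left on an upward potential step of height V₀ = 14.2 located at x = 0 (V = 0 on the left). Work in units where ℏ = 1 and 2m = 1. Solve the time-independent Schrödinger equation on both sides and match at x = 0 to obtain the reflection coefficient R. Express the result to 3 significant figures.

R = 0.390

The wavenumbers are k₁ = √(2mE)/ℏ = 3.873 on the left and k₂ = √(2m(E − V₀))/ℏ = 0.8944 on the right.
Continuity of ψ and ψ′ at the step yields the reflection amplitude r = (k₁ − k₂)/(k₁ + k₂) = 0.6248; thus R = |r|² = 0.3903, T = 0.6097.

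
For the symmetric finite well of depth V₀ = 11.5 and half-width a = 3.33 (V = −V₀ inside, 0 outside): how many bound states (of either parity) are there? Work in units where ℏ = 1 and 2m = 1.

N = 8

The dimensionless depth is z₀ = a√(2mV₀)/ℏ = 3.33 × √(11.50) = 11.29.
A new bound state (alternating even/odd) appears each time z₀ passes a multiple of π/2, so N = ⌊2z₀/π⌋ + 1 = ⌊7.189⌋ + 1 = 8.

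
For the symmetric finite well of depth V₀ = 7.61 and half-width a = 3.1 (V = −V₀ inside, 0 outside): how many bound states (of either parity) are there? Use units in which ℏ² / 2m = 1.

The dimensionless depth is z₀ = a√(2mV₀)/ℏ = 3.1 × √(7.610) = 8.552.
A new bound state (alternating even/odd) appears each time z₀ passes a multiple of π/2, so N = ⌊2z₀/π⌋ + 1 = ⌊5.444⌋ + 1 = 6.

N = 6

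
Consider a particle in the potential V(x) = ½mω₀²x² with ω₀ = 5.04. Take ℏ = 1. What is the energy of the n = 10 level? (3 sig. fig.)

Using E_n = (n + ½)ℏω₀: E_10 = 10.5 × 5.04 = 52.92.

E = 52.9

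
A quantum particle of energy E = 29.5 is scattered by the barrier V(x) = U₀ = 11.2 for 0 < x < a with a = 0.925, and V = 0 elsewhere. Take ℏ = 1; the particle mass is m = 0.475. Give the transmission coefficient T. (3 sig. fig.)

T = 0.976

Above the barrier the interior wavenumber is k₂ = √(2m(E − U₀))/ℏ = 4.170, giving phase k₂a = 3.857.
T = [1 + U₀² sin²(k₂a) / (4E(E − U₀))]⁻¹ = 1/1.025 = 0.976.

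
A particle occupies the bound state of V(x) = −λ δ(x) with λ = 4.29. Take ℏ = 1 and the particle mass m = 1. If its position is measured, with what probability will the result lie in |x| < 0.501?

The normalised bound state is ψ = √κ e^{−κ|x|} with κ = mλ/ℏ² = 4.290.
P(|x| < d) = ∫_{−d}^{d} κ e^{−2κ|x|} dx = 1 − e^{−2κd} = 1 − e^{−4.299} = 0.9864.

P = 0.986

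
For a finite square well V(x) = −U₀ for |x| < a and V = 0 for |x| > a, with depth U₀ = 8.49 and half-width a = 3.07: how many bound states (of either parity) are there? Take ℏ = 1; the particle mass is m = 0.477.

N = 6

Define the well-strength parameter z₀ = (a/ℏ)√(2mU₀) = 3.07 × √(2·0.477·8.49) = 8.737.
A new bound state (alternating even/odd) appears each time z₀ passes a multiple of π/2, so N = ⌊2z₀/π⌋ + 1 = ⌊5.562⌋ + 1 = 6.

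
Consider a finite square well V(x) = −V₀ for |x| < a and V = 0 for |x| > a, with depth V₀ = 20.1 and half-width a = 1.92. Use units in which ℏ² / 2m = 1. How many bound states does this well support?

Define the well-strength parameter z₀ = (a/ℏ)√(2mV₀) = 1.92 × √(2·0.5·20.1) = 8.608.
A new bound state (alternating even/odd) appears each time z₀ passes a multiple of π/2, so N = ⌊2z₀/π⌋ + 1 = ⌊5.480⌋ + 1 = 6.

N = 6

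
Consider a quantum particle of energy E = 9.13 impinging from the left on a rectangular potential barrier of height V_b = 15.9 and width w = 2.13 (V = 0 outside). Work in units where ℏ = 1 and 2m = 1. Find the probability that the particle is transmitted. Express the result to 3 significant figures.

T = 0.0000601

E < V_b: inside the barrier ψ ∝ e^{±κx} with κ = √(2m(V_b − E))/ℏ = 2.602.
κw = 5.542, sinh(κw) = 127.6.
The exact tunnelling result is T⁻¹ = 1 + V_b² sinh²(κw) / [4E(V_b − E)] = 16650, so T = 0.0000601.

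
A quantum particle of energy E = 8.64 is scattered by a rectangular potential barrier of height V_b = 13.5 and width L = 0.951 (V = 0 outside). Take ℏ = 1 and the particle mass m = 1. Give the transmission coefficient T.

E < V_b: inside the barrier ψ ∝ e^{±κx} with κ = √(2m(V_b − E))/ℏ = 3.118.
κL = 2.965, sinh(κL) = 9.671.
Matching ψ, ψ′ at both faces gives T = [1 + V_b² sinh²(κL) / (4E(V_b − E))]⁻¹ = 1/102.5 = 0.00976.

T = 0.00976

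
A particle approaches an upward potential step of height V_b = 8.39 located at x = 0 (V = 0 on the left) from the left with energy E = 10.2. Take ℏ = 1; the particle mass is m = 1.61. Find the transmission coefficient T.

T = 0.834

The wavenumbers are k₁ = √(2mE)/ℏ = 5.731 on the left and k₂ = √(2m(E − V_b))/ℏ = 2.414 on the right.
Continuity of ψ and ψ′ at the step yields the reflection amplitude r = (k₁ − k₂)/(k₁ + k₂) = 0.4072; thus R = |r|² = 0.1658, T = 0.8342.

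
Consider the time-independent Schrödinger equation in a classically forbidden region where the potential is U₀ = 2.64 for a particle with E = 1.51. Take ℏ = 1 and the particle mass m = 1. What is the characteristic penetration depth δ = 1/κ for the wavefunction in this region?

δ = 0.665

Since E < U₀ the TISE in this region is ψ'' = κ²ψ with κ = √(2m(U₀ − E))/ℏ.
κ = √(2 × 1 × 1.13) = 1.503. The penetration depth is δ = 1/κ = 0.665.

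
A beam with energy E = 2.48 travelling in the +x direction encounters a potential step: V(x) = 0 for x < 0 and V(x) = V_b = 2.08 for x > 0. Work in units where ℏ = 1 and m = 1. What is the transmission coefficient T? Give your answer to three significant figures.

On each side the TISE gives plane waves with k = √(2m(E − V))/ℏ: k₁ = √(2·1·2.48) = 2.227, k₂ = √(2·1·0.4) = 0.8944.
Matching ψ and ψ′ at x = 0 gives r = (k₁ − k₂)/(k₁ + k₂), so R = r² = 0.1823 and T = 1 − R = 0.8177.

T = 0.818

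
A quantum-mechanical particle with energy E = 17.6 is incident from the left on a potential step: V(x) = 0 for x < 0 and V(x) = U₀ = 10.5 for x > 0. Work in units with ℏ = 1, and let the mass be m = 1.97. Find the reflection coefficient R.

R = 0.0498

The wavenumbers are k₁ = √(2mE)/ℏ = 8.327 on the left and k₂ = √(2m(E − U₀))/ℏ = 5.289 on the right.
Continuity of ψ and ψ′ at the step yields the reflection amplitude r = (k₁ − k₂)/(k₁ + k₂) = 0.2231; thus R = |r|² = 0.04979, T = 0.9502.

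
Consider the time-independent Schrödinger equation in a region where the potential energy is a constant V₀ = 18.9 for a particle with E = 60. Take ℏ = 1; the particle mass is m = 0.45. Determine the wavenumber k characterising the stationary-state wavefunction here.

With E > V₀ the solution is oscillatory, ψ ∝ e^{±ikx} with k = √(2m(E − V₀))/ℏ.
k = √(2 × 0.45 × 41.1) = 6.082.

k = 6.08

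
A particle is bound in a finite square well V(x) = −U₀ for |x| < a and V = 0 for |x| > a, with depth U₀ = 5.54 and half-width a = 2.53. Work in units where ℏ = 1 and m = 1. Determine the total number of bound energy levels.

N = 6

Define the well-strength parameter z₀ = (a/ℏ)√(2mU₀) = 2.53 × √(2·1·5.54) = 8.422.
A new bound state (alternating even/odd) appears each time z₀ passes a multiple of π/2, so N = ⌊2z₀/π⌋ + 1 = ⌊5.361⌋ + 1 = 6.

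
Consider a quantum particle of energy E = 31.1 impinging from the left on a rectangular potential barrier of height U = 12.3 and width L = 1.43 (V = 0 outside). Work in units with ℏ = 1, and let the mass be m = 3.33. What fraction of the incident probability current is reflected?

E > U: inside the barrier k₂ = √(2m(E − U))/ℏ = 11.19, k₂L = 16.00.
Matching at both interfaces gives T⁻¹ = 1 + U² sin²(k₂L) / [4E(E − U)] = 1.005, hence T = 0.995.
R = 1 − T = 0.00538.

R = 0.00538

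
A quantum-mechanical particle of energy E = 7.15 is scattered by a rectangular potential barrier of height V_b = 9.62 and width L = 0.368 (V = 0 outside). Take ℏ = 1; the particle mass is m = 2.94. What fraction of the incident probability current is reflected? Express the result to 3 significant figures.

Since E < V_b the interior solution is evanescent with decay constant κ = √(2m(V_b − E))/ℏ = 3.811.
κL = 1.402, sinh(κL) = 1.910.
Matching ψ, ψ′ at both faces gives T = [1 + V_b² sinh²(κL) / (4E(V_b − E))]⁻¹ = 1/5.777 = 0.173.
R = 1 − T = 0.827.

R = 0.827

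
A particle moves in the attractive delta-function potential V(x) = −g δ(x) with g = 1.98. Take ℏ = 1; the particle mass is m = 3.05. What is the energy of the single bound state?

The bound state is ψ(x) = √κ e^{−κ|x|}. The derivative jump ψ'(0⁺) − ψ'(0⁻) = −(2mg/ℏ²)ψ(0) fixes κ = mg/ℏ² = 6.039.
Then E = −ℏ²κ²/(2m) = −mg²/(2ℏ²) = -5.979.

E = -5.98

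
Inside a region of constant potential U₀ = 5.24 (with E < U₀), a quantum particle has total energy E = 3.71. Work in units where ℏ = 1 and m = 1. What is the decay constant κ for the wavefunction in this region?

Since E < U₀ the TISE in this region is ψ'' = κ²ψ with κ = √(2m(U₀ − E))/ℏ.
κ = √(2 × 1 × 1.53) = 1.749.

κ = 1.75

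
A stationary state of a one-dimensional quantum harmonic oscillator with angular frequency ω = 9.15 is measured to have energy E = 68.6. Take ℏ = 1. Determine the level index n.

Invert E_n = (n + ½)ℏω: n = E/ℏω − ½ = 6.997, so n = 7.

n = 7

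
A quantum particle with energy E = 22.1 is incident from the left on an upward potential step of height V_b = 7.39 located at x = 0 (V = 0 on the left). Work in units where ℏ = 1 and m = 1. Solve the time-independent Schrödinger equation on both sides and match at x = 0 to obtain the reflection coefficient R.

R = 0.0103

On each side the TISE gives plane waves with k = √(2m(E − V))/ℏ: k₁ = √(2·1·22.1) = 6.648, k₂ = √(2·1·14.71) = 5.424.
Continuity of ψ and ψ′ at the step yields the reflection amplitude r = (k₁ − k₂)/(k₁ + k₂) = 0.1014; thus R = |r|² = 0.01028, T = 0.9897.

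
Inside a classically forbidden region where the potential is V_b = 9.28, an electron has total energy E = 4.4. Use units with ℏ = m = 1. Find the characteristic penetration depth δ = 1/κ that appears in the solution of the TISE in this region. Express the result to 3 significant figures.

δ = 0.320

Since E < V_b the TISE in this region is ψ'' = κ²ψ with κ = √(2m(V_b − E))/ℏ.
κ = √(2 × 1 × 4.88) = 3.124. The penetration depth is δ = 1/κ = 0.320.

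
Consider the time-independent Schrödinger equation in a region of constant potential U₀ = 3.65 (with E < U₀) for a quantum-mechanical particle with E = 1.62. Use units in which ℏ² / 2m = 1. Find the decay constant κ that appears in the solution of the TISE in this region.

κ = 1.42

Since E < U₀ the TISE in this region is ψ'' = κ²ψ with κ = √(2m(U₀ − E))/ℏ.
κ = √(2 × 0.5 × 2.03) = 1.425.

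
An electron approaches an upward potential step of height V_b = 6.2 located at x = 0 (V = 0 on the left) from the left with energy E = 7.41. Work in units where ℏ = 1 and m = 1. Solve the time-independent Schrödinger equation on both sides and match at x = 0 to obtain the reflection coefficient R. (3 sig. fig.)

On each side the TISE gives plane waves with k = √(2m(E − V))/ℏ: k₁ = √(2·1·7.41) = 3.850, k₂ = √(2·1·1.21) = 1.556.
Continuity of ψ and ψ′ at the step yields the reflection amplitude r = (k₁ − k₂)/(k₁ + k₂) = 0.4244; thus R = |r|² = 0.1801, T = 0.8199.

R = 0.180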